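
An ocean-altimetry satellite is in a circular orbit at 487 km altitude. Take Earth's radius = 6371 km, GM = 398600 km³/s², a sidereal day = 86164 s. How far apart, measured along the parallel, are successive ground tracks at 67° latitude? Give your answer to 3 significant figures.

Semi-major axis a = 6371 + 487 = 6858 km. Period T = 2π√(a³/μ) = 2π√(6858³/398600) = 5652.1 s = 94.20 min.
Node shift per orbit = (5652.1/86164) × 360° = 23.61°.
Equatorial spacing = 23.61 × 111.2 km/° = 2626 km.
At 67° latitude, spacing = 2626 × cos(67°) = 1026 km.

1030 km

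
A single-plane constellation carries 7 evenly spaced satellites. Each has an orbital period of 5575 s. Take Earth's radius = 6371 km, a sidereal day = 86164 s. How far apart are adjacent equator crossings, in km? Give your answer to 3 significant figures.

370 km

Single-satellite node shift = (5575.0/86164) × 360° = 23.29°.
With 7 satellites evenly phased, successive equator crossings are 23.29/7 = 3.328° apart.
That is 3.328 × 111.2 = 370 km at the equator.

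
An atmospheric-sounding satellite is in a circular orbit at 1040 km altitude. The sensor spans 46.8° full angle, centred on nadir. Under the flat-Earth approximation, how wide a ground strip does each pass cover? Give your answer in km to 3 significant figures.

Half-angle = 46.8°/2 = 23.4°.
Swath width ≈ 2h·tan(θ/2) = 2 × 1040 × tan(23.4°) = 900.1 km.

900 km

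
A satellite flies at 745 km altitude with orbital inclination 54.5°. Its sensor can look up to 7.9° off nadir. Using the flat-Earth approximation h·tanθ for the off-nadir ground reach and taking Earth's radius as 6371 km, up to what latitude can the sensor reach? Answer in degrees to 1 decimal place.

55.4°

For a prograde orbit the ground track reaches latitude ±i = ±54.5°.
Sensor half-swath on the ground ≈ 745·tan(7.9°) = 103 km = 0.93° of latitude.
Maximum observable latitude ≈ 54.5 + 0.93 = 55.4°.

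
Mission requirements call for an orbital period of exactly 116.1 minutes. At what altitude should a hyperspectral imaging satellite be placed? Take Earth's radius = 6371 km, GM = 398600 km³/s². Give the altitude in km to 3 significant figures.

1510 km

T = 116.1 min = 6966.0 s.
From T = 2π√(a³/μ): a = (μ T²/4π²)^(1/3) = (398600 × 6966.0² / 4π²)^(1/3) = 7883 km.
Altitude h = a − R = 7883 − 6371 = 1512 km.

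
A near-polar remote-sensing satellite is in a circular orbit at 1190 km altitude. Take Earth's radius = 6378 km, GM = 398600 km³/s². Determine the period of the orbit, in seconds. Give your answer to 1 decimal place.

6552.1 seconds

Semi-major axis a = 6378 + 1190 = 7568 km. Period T = 2π√(a³/μ) = 2π√(7568³/398600) = 6552.1 s = 109.20 min.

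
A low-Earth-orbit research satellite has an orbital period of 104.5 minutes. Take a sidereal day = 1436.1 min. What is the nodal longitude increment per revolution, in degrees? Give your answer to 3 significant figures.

26.2°

T = 104.5 min = 6270.0 s.
During one orbit Earth rotates (6270.0 / 86166) × 360° = 26.20°.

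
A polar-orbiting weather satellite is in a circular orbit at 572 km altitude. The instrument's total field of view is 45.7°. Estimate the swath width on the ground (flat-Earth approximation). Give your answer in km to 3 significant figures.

Half-angle = 45.7°/2 = 22.85°.
Swath width ≈ 2h·tan(θ/2) = 2 × 572 × tan(22.85°) = 482.1 km.

482 km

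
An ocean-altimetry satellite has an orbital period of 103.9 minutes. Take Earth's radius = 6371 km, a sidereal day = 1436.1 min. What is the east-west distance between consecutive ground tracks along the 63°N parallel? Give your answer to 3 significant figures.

T = 103.9 min = 6234.0 s.
Node shift per orbit = (6234.0/86166) × 360° = 26.05°.
Equatorial spacing = 26.05 × 111.2 km/° = 2896 km.
At 63° latitude, spacing = 2896 × cos(63°) = 1315 km.

1310 km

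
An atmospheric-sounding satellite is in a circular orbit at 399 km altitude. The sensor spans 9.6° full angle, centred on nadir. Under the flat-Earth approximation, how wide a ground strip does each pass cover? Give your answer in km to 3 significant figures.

Half-angle = 9.6°/2 = 4.8°.
Swath width ≈ 2h·tan(θ/2) = 2 × 399 × tan(4.8°) = 67.0 km.

67.0 km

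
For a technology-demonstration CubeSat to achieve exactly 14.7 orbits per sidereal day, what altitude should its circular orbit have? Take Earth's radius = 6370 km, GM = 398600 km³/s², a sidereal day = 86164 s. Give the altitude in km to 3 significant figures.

Required period T = 86164 / 14.7 = 5861.5 s.
From T = 2π√(a³/μ): a = (μ T²/4π²)^(1/3) = (398600 × 5861.5² / 4π²)^(1/3) = 7026 km.
Altitude h = a − R = 7026 − 6370 = 656 km.

656 km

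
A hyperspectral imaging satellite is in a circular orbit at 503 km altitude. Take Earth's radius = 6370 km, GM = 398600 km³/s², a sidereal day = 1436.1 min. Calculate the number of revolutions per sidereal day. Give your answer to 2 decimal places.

15.20

Semi-major axis a = 6370 + 503 = 6873 km. Period T = 2π√(a³/μ) = 2π√(6873³/398600) = 5670.6 s = 94.51 min.
Orbits per sidereal day = 86166 / 5670.6 = 15.195.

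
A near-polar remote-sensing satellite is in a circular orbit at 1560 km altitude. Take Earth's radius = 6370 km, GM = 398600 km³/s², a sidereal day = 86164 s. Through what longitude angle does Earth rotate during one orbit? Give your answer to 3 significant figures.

29.4°

Semi-major axis a = 6370 + 1560 = 7930 km. Period T = 2π√(a³/μ) = 2π√(7930³/398600) = 7027.8 s = 117.13 min.
During one orbit Earth rotates (7027.8 / 86164) × 360° = 29.36°.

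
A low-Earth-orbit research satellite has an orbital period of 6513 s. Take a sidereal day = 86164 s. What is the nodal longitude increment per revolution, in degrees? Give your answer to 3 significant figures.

During one orbit Earth rotates (6513.0 / 86164) × 360° = 27.21°.

27.2°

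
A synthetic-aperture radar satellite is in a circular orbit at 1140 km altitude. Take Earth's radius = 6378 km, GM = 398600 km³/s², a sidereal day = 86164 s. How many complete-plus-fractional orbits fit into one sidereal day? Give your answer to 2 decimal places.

Semi-major axis a = 6378 + 1140 = 7518 km. Period T = 2π√(a³/μ) = 2π√(7518³/398600) = 6487.3 s = 108.12 min.
Orbits per sidereal day = 86164 / 6487.3 = 13.282.

13.28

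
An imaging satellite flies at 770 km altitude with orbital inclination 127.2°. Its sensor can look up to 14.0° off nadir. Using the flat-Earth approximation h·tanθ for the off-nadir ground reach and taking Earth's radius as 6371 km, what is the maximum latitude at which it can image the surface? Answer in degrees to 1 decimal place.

Retrograde orbit: the ground track reaches ±(180° − i) = ±(180 − 127.2) = ±52.8°.
Sensor half-swath on the ground ≈ 770·tan(14.0°) = 192 km = 1.73° of latitude.
Maximum observable latitude ≈ 52.8 + 1.73 = 54.5°.

54.5°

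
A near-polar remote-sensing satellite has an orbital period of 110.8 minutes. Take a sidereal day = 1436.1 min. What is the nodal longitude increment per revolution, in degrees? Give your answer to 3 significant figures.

27.8°

T = 110.8 min = 6648.0 s.
During one orbit Earth rotates (6648.0 / 86166) × 360° = 27.78°.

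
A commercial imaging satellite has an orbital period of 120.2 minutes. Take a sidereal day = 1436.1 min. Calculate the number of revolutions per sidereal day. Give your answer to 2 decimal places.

11.95

T = 120.2 min = 7212.0 s.
Orbits per sidereal day = 86166 / 7212.0 = 11.948.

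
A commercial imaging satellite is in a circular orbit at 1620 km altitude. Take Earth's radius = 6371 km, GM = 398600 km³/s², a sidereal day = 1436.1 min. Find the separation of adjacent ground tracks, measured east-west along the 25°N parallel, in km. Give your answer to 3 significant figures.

2990 km

Semi-major axis a = 6371 + 1620 = 7991 km. Period T = 2π√(a³/μ) = 2π√(7991³/398600) = 7109.1 s = 118.48 min.
Node shift per orbit = (7109.1/86166) × 360° = 29.70°.
Equatorial spacing = 29.70 × 111.2 km/° = 3303 km.
At 25° latitude, spacing = 3303 × cos(25°) = 2993 km.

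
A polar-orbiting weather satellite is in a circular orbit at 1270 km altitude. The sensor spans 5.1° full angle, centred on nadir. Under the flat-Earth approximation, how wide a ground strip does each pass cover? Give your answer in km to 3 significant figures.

Half-angle = 5.1°/2 = 2.55°.
Swath width ≈ 2h·tan(θ/2) = 2 × 1270 × tan(2.55°) = 113.1 km.

113 km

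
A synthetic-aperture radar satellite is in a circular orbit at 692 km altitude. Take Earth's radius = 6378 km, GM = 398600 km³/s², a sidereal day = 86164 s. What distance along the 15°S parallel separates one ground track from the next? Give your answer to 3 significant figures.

Semi-major axis a = 6378 + 692 = 7070 km. Period T = 2π√(a³/μ) = 2π√(7070³/398600) = 5916.2 s = 98.60 min.
Node shift per orbit = (5916.2/86164) × 360° = 24.72°.
Equatorial spacing = 24.72 × 111.3 km/° = 2752 km.
At 15° latitude, spacing = 2752 × cos(15°) = 2658 km.

2660 km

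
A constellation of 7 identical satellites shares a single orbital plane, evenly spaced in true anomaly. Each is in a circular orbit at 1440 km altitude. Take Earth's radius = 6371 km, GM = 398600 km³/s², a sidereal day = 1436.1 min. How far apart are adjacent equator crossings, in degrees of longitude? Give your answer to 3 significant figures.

4.10°

Semi-major axis a = 6371 + 1440 = 7811 km. Period T = 2π√(a³/μ) = 2π√(7811³/398600) = 6870.2 s = 114.50 min.
Single-satellite node shift = (6870.2/86166) × 360° = 28.70°.
With 7 satellites evenly phased, successive equator crossings are 28.70/7 = 4.101° apart.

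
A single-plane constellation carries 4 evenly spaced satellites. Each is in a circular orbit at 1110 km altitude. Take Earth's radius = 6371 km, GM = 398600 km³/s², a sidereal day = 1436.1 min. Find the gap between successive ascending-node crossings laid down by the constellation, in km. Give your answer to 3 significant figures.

748 km

Semi-major axis a = 6371 + 1110 = 7481 km. Period T = 2π√(a³/μ) = 2π√(7481³/398600) = 6439.5 s = 107.32 min.
Single-satellite node shift = (6439.5/86166) × 360° = 26.90°.
With 4 satellites evenly phased, successive equator crossings are 26.90/4 = 6.726° apart.
That is 6.726 × 111.2 = 748 km at the equator.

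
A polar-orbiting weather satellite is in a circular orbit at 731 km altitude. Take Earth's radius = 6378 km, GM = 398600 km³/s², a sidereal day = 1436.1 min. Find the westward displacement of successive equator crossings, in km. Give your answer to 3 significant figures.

Semi-major axis a = 6378 + 731 = 7109 km. Period T = 2π√(a³/μ) = 2π√(7109³/398600) = 5965.2 s = 99.42 min.
During one orbit Earth rotates (5965.2 / 86166) × 360° = 24.92°.
At the equator that is 24.92° × (2π·6378/360) km/° = 24.92 × 111.3 = 2774 km.

2770 km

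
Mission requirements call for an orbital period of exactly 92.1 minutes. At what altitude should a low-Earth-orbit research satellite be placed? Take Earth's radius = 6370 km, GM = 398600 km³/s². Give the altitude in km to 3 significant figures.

386 km

T = 92.1 min = 5526.0 s.
From T = 2π√(a³/μ): a = (μ T²/4π²)^(1/3) = (398600 × 5526.0² / 4π²)^(1/3) = 6756 km.
Altitude h = a − R = 6756 − 6370 = 386 km.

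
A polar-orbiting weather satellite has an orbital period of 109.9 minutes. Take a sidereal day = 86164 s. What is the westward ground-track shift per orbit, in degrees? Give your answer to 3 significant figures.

T = 109.9 min = 6594.0 s.
During one orbit Earth rotates (6594.0 / 86164) × 360° = 27.55°.

27.6°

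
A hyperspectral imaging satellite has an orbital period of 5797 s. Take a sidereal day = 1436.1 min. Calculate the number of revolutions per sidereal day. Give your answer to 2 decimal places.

14.86

Orbits per sidereal day = 86166 / 5797.0 = 14.864.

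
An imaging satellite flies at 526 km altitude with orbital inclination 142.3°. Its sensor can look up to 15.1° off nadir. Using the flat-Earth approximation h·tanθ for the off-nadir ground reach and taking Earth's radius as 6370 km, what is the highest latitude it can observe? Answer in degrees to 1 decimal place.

Retrograde orbit: the ground track reaches ±(180° − i) = ±(180 − 142.3) = ±37.7°.
Sensor half-swath on the ground ≈ 526·tan(15.1°) = 142 km = 1.28° of latitude.
Maximum observable latitude ≈ 37.7 + 1.28 = 39.0°.

39.0°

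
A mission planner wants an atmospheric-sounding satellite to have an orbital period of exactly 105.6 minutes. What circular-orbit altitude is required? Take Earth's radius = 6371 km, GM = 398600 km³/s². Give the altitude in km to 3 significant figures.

1030 km

T = 105.6 min = 6336.0 s.
From T = 2π√(a³/μ): a = (μ T²/4π²)^(1/3) = (398600 × 6336.0² / 4π²)^(1/3) = 7401 km.
Altitude h = a − R = 7401 − 6371 = 1030 km.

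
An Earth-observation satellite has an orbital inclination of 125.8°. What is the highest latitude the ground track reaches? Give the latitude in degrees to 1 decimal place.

Retrograde orbit: the ground track reaches ±(180° − i) = ±(180 − 125.8) = ±54.2°.

54.2°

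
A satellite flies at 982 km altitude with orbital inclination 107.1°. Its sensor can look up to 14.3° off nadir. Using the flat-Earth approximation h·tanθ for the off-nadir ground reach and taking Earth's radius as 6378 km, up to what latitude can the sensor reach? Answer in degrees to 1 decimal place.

Retrograde orbit: the ground track reaches ±(180° − i) = ±(180 − 107.1) = ±72.9°.
Sensor half-swath on the ground ≈ 982·tan(14.3°) = 250 km = 2.25° of latitude.
Maximum observable latitude ≈ 72.9 + 2.25 = 75.1°.

75.1°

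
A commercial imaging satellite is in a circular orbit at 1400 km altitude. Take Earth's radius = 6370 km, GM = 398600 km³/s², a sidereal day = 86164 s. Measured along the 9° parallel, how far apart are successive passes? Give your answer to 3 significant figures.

Semi-major axis a = 6370 + 1400 = 7770 km. Period T = 2π√(a³/μ) = 2π√(7770³/398600) = 6816.2 s = 113.60 min.
Node shift per orbit = (6816.2/86164) × 360° = 28.48°.
Equatorial spacing = 28.48 × 111.2 km/° = 3166 km.
At 9° latitude, spacing = 3166 × cos(9°) = 3127 km.

3130 km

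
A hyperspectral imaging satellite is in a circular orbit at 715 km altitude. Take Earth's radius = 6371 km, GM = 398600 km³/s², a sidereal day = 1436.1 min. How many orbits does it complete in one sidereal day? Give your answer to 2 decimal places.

14.52

Semi-major axis a = 6371 + 715 = 7086 km. Period T = 2π√(a³/μ) = 2π√(7086³/398600) = 5936.3 s = 98.94 min.
Orbits per sidereal day = 86166 / 5936.3 = 14.515.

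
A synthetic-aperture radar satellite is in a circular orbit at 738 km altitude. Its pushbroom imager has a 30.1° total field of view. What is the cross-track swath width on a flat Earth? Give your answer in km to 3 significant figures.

397 km

Half-angle = 30.1°/2 = 15.05°.
Swath width ≈ 2h·tan(θ/2) = 2 × 738 × tan(15.05°) = 396.9 km.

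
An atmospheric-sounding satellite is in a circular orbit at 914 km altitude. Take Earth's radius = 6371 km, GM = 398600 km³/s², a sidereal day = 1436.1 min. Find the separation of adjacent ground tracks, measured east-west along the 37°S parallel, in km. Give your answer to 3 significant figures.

Semi-major axis a = 6371 + 914 = 7285 km. Period T = 2π√(a³/μ) = 2π√(7285³/398600) = 6188.1 s = 103.13 min.
Node shift per orbit = (6188.1/86166) × 360° = 25.85°.
Equatorial spacing = 25.85 × 111.2 km/° = 2875 km.
At 37° latitude, spacing = 2875 × cos(37°) = 2296 km.

2300 km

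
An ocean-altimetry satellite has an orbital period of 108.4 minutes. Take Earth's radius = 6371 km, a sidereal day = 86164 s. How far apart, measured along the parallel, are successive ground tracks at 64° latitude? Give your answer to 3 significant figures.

T = 108.4 min = 6504.0 s.
Node shift per orbit = (6504.0/86164) × 360° = 27.17°.
Equatorial spacing = 27.17 × 111.2 km/° = 3022 km.
At 64° latitude, spacing = 3022 × cos(64°) = 1325 km.

1320 km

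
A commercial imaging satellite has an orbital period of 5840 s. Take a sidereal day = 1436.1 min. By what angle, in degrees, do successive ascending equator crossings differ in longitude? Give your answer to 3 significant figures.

During one orbit Earth rotates (5840.0 / 86166) × 360° = 24.40°.

24.4°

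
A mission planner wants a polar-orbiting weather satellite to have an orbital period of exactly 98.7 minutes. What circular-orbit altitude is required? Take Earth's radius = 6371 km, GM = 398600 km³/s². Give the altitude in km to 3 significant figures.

704 km

T = 98.7 min = 5922.0 s.
From T = 2π√(a³/μ): a = (μ T²/4π²)^(1/3) = (398600 × 5922.0² / 4π²)^(1/3) = 7075 km.
Altitude h = a − R = 7075 − 6371 = 704 km.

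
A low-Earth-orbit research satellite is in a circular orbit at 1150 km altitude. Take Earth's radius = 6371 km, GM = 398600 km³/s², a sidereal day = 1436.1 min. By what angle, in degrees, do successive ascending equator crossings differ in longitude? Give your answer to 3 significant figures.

27.1°

Semi-major axis a = 6371 + 1150 = 7521 km. Period T = 2π√(a³/μ) = 2π√(7521³/398600) = 6491.2 s = 108.19 min.
During one orbit Earth rotates (6491.2 / 86166) × 360° = 27.12°.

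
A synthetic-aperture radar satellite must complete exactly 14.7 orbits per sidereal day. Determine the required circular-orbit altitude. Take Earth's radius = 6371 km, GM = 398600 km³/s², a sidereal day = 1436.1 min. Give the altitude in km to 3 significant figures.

Required period T = 86166 / 14.7 = 5861.6 s.
From T = 2π√(a³/μ): a = (μ T²/4π²)^(1/3) = (398600 × 5861.6² / 4π²)^(1/3) = 7026 km.
Altitude h = a − R = 7026 − 6371 = 655 km.

655 km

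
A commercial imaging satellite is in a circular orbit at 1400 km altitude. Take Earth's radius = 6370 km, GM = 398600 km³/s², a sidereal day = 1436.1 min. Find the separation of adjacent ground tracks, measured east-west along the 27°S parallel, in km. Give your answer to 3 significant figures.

Semi-major axis a = 6370 + 1400 = 7770 km. Period T = 2π√(a³/μ) = 2π√(7770³/398600) = 6816.2 s = 113.60 min.
Node shift per orbit = (6816.2/86166) × 360° = 28.48°.
Equatorial spacing = 28.48 × 111.2 km/° = 3166 km.
At 27° latitude, spacing = 3166 × cos(27°) = 2821 km.

2820 km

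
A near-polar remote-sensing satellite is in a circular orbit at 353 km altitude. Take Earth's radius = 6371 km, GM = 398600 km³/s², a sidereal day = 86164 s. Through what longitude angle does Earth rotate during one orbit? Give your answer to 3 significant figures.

22.9°

Semi-major axis a = 6371 + 353 = 6724 km. Period T = 2π√(a³/μ) = 2π√(6724³/398600) = 5487.2 s = 91.45 min.
During one orbit Earth rotates (5487.2 / 86164) × 360° = 22.93°.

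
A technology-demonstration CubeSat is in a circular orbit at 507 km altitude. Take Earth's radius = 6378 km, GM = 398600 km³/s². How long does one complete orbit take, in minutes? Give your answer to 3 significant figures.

Semi-major axis a = 6378 + 507 = 6885 km. Period T = 2π√(a³/μ) = 2π√(6885³/398600) = 5685.5 s = 94.76 min.

94.8 min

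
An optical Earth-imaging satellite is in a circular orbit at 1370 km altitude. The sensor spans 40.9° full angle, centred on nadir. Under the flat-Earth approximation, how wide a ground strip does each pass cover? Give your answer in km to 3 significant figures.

Half-angle = 40.9°/2 = 20.45°.
Swath width ≈ 2h·tan(θ/2) = 2 × 1370 × tan(20.45°) = 1021.7 km.

1020 km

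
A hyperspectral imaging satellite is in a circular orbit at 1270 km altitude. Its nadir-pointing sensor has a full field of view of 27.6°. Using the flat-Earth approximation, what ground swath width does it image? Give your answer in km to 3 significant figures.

Half-angle = 27.6°/2 = 13.8°.
Swath width ≈ 2h·tan(θ/2) = 2 × 1270 × tan(13.8°) = 623.9 km.

624 km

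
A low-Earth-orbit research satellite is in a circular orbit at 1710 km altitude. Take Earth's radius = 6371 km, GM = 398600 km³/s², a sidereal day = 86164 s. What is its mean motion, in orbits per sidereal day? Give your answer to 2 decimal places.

11.92

Semi-major axis a = 6371 + 1710 = 8081 km. Period T = 2π√(a³/μ) = 2π√(8081³/398600) = 7229.5 s = 120.49 min.
Orbits per sidereal day = 86164 / 7229.5 = 11.918.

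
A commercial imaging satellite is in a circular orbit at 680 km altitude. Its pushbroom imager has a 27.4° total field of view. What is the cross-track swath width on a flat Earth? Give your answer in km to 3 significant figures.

Half-angle = 27.4°/2 = 13.7°.
Swath width ≈ 2h·tan(θ/2) = 2 × 680 × tan(13.7°) = 331.5 km.

332 km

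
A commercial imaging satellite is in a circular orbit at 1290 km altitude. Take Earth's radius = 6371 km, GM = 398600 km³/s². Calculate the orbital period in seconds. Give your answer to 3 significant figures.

Semi-major axis a = 6371 + 1290 = 7661 km. Period T = 2π√(a³/μ) = 2π√(7661³/398600) = 6673.3 s = 111.22 min.

6670 seconds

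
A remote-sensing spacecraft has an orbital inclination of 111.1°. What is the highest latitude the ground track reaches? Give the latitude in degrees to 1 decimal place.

Retrograde orbit: the ground track reaches ±(180° − i) = ±(180 − 111.1) = ±68.9°.

68.9°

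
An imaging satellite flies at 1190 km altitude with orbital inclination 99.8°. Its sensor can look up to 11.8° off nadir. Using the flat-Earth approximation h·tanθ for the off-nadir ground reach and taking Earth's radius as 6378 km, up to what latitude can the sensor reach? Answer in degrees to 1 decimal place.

82.4°

Retrograde orbit: the ground track reaches ±(180° − i) = ±(180 − 99.8) = ±80.2°.
Sensor half-swath on the ground ≈ 1190·tan(11.8°) = 249 km = 2.23° of latitude.
Maximum observable latitude ≈ 80.2 + 2.23 = 82.4°.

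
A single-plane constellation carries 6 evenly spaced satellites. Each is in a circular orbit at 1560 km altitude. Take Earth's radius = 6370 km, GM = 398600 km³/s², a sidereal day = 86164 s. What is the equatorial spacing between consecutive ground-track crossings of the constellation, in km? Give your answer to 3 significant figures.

Semi-major axis a = 6370 + 1560 = 7930 km. Period T = 2π√(a³/μ) = 2π√(7930³/398600) = 7027.8 s = 117.13 min.
Single-satellite node shift = (7027.8/86164) × 360° = 29.36°.
With 6 satellites evenly phased, successive equator crossings are 29.36/6 = 4.894° apart.
That is 4.894 × 111.2 = 544 km at the equator.

544 km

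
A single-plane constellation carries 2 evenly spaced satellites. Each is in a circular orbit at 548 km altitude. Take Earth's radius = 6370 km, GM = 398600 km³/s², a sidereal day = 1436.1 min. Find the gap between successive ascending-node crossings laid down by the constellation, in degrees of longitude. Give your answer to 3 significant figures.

Semi-major axis a = 6370 + 548 = 6918 km. Period T = 2π√(a³/μ) = 2π√(6918³/398600) = 5726.4 s = 95.44 min.
Single-satellite node shift = (5726.4/86166) × 360° = 23.92°.
With 2 satellites evenly phased, successive equator crossings are 23.92/2 = 11.962° apart.

12.0°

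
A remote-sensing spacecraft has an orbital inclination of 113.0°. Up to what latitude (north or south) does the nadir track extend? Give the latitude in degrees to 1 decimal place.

Retrograde orbit: the ground track reaches ±(180° − i) = ±(180 − 113.0) = ±67.0°.

67.0°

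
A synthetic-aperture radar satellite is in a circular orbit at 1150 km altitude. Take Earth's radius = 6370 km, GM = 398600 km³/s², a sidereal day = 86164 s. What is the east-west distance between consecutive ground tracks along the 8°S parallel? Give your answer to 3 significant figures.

2990 km

Semi-major axis a = 6370 + 1150 = 7520 km. Period T = 2π√(a³/μ) = 2π√(7520³/398600) = 6489.9 s = 108.16 min.
Node shift per orbit = (6489.9/86164) × 360° = 27.12°.
Equatorial spacing = 27.12 × 111.2 km/° = 3015 km.
At 8° latitude, spacing = 3015 × cos(8°) = 2985 km.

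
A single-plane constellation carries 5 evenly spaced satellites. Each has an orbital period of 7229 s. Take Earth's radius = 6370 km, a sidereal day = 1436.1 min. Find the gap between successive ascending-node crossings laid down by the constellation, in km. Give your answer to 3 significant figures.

Single-satellite node shift = (7229.0/86166) × 360° = 30.20°.
With 5 satellites evenly phased, successive equator crossings are 30.20/5 = 6.041° apart.
That is 6.041 × 111.2 = 672 km at the equator.

672 km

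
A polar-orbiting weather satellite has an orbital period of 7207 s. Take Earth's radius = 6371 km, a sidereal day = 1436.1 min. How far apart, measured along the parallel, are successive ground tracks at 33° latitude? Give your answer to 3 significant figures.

Node shift per orbit = (7207.0/86166) × 360° = 30.11°.
Equatorial spacing = 30.11 × 111.2 km/° = 3348 km.
At 33° latitude, spacing = 3348 × cos(33°) = 2808 km.

2810 km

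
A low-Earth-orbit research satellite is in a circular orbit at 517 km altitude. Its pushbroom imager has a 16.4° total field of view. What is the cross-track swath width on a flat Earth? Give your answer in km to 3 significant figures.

Half-angle = 16.4°/2 = 8.2°.
Swath width ≈ 2h·tan(θ/2) = 2 × 517 × tan(8.2°) = 149.0 km.

149 km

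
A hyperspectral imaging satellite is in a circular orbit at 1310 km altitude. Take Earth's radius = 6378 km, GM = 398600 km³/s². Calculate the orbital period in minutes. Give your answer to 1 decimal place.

Semi-major axis a = 6378 + 1310 = 7688 km. Period T = 2π√(a³/μ) = 2π√(7688³/398600) = 6708.6 s = 111.81 min.

111.8 min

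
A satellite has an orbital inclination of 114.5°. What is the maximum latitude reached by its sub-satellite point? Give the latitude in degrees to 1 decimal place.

65.5°

Retrograde orbit: the ground track reaches ±(180° − i) = ±(180 − 114.5) = ±65.5°.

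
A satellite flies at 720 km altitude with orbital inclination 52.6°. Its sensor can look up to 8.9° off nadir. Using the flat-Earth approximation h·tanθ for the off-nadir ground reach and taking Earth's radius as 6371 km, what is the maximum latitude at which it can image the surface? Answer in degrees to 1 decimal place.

For a prograde orbit the ground track reaches latitude ±i = ±52.6°.
Sensor half-swath on the ground ≈ 720·tan(8.9°) = 113 km = 1.01° of latitude.
Maximum observable latitude ≈ 52.6 + 1.01 = 53.6°.

53.6°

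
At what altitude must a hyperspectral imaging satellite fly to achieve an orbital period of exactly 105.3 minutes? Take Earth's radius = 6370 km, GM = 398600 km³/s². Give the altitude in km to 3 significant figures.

T = 105.3 min = 6318.0 s.
From T = 2π√(a³/μ): a = (μ T²/4π²)^(1/3) = (398600 × 6318.0² / 4π²)^(1/3) = 7387 km.
Altitude h = a − R = 7387 − 6370 = 1017 km.

1020 km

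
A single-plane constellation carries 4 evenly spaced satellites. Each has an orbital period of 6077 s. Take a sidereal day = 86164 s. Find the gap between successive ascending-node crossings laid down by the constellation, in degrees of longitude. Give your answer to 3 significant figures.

6.35°

Single-satellite node shift = (6077.0/86164) × 360° = 25.39°.
With 4 satellites evenly phased, successive equator crossings are 25.39/4 = 6.348° apart.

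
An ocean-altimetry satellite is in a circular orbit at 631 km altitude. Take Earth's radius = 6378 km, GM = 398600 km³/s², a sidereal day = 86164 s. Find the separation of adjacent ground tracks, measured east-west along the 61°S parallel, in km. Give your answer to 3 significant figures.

1320 km

Semi-major axis a = 6378 + 631 = 7009 km. Period T = 2π√(a³/μ) = 2π√(7009³/398600) = 5839.8 s = 97.33 min.
Node shift per orbit = (5839.8/86164) × 360° = 24.40°.
Equatorial spacing = 24.40 × 111.3 km/° = 2716 km.
At 61° latitude, spacing = 2716 × cos(61°) = 1317 km.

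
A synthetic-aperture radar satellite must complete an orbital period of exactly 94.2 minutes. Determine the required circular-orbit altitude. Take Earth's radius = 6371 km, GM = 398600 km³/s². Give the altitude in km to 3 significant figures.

T = 94.2 min = 5652.0 s.
From T = 2π√(a³/μ): a = (μ T²/4π²)^(1/3) = (398600 × 5652.0² / 4π²)^(1/3) = 6858 km.
Altitude h = a − R = 6858 − 6371 = 487 km.

487 km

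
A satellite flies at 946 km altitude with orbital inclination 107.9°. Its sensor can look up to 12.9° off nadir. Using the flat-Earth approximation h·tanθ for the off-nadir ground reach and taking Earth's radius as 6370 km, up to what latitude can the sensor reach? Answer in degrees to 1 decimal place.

Retrograde orbit: the ground track reaches ±(180° − i) = ±(180 − 107.9) = ±72.1°.
Sensor half-swath on the ground ≈ 946·tan(12.9°) = 217 km = 1.95° of latitude.
Maximum observable latitude ≈ 72.1 + 1.95 = 74.0°.

74.0°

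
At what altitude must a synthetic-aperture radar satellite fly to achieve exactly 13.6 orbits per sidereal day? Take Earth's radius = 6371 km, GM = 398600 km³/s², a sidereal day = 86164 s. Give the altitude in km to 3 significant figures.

Required period T = 86164 / 13.6 = 6335.6 s.
From T = 2π√(a³/μ): a = (μ T²/4π²)^(1/3) = (398600 × 6335.6² / 4π²)^(1/3) = 7400 km.
Altitude h = a − R = 7400 − 6371 = 1029 km.

1030 km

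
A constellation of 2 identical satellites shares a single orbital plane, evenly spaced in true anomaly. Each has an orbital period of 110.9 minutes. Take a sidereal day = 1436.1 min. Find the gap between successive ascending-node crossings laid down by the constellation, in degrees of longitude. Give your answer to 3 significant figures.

T = 110.9 min = 6654.0 s.
Single-satellite node shift = (6654.0/86166) × 360° = 27.80°.
With 2 satellites evenly phased, successive equator crossings are 27.80/2 = 13.900° apart.

13.9°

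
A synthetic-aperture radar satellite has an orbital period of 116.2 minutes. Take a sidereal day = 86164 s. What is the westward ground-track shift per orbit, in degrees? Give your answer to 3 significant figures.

29.1°

T = 116.2 min = 6972.0 s.
During one orbit Earth rotates (6972.0 / 86164) × 360° = 29.13°.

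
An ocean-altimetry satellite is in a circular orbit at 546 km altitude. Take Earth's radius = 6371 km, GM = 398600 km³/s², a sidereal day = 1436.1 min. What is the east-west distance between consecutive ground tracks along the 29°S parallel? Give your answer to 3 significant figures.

2330 km

Semi-major axis a = 6371 + 546 = 6917 km. Period T = 2π√(a³/μ) = 2π√(6917³/398600) = 5725.2 s = 95.42 min.
Node shift per orbit = (5725.2/86166) × 360° = 23.92°.
Equatorial spacing = 23.92 × 111.2 km/° = 2660 km.
At 29° latitude, spacing = 2660 × cos(29°) = 2326 km.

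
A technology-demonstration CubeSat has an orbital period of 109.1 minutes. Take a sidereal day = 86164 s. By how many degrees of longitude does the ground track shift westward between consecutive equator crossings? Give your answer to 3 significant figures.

T = 109.1 min = 6546.0 s.
During one orbit Earth rotates (6546.0 / 86164) × 360° = 27.35°.

27.3°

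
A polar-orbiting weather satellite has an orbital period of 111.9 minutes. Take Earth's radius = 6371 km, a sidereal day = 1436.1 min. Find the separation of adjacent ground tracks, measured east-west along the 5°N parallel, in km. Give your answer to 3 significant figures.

3110 km

T = 111.9 min = 6714.0 s.
Node shift per orbit = (6714.0/86166) × 360° = 28.05°.
Equatorial spacing = 28.05 × 111.2 km/° = 3119 km.
At 5° latitude, spacing = 3119 × cos(5°) = 3107 km.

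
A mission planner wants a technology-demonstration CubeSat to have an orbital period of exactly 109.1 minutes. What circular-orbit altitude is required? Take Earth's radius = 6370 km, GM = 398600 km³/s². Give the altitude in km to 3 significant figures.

1190 km

T = 109.1 min = 6546.0 s.
From T = 2π√(a³/μ): a = (μ T²/4π²)^(1/3) = (398600 × 6546.0² / 4π²)^(1/3) = 7563 km.
Altitude h = a − R = 7563 − 6370 = 1193 km.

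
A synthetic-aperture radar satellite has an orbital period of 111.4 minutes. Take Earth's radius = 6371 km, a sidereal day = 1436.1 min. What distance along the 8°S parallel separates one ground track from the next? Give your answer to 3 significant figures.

T = 111.4 min = 6684.0 s.
Node shift per orbit = (6684.0/86166) × 360° = 27.93°.
Equatorial spacing = 27.93 × 111.2 km/° = 3105 km.
At 8° latitude, spacing = 3105 × cos(8°) = 3075 km.

3070 km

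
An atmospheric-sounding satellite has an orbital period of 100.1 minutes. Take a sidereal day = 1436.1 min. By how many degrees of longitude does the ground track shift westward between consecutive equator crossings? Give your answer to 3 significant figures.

25.1°

T = 100.1 min = 6006.0 s.
During one orbit Earth rotates (6006.0 / 86166) × 360° = 25.09°.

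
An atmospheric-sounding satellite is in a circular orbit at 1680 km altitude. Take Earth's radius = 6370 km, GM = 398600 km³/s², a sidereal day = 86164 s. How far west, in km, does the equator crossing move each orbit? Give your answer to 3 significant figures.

Semi-major axis a = 6370 + 1680 = 8050 km. Period T = 2π√(a³/μ) = 2π√(8050³/398600) = 7187.9 s = 119.80 min.
During one orbit Earth rotates (7187.9 / 86164) × 360° = 30.03°.
At the equator that is 30.03° × (2π·6370/360) km/° = 30.03 × 111.2 = 3339 km.

3340 km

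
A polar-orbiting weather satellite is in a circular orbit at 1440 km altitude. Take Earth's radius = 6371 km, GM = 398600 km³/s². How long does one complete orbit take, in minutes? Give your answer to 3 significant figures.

Semi-major axis a = 6371 + 1440 = 7811 km. Period T = 2π√(a³/μ) = 2π√(7811³/398600) = 6870.2 s = 114.50 min.

115 min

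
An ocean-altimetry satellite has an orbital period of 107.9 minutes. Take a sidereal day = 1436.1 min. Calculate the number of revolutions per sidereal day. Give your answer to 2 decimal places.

T = 107.9 min = 6474.0 s.
Orbits per sidereal day = 86166 / 6474.0 = 13.310.

13.31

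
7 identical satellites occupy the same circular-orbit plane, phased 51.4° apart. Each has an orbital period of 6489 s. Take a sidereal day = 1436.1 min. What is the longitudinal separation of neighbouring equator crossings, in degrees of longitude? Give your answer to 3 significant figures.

3.87°

Single-satellite node shift = (6489.0/86166) × 360° = 27.11°.
With 7 satellites evenly phased, successive equator crossings are 27.11/7 = 3.873° apart.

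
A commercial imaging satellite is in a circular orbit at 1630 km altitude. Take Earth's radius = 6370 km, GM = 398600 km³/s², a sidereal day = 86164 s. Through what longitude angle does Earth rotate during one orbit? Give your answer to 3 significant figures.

Semi-major axis a = 6370 + 1630 = 8000 km. Period T = 2π√(a³/μ) = 2π√(8000³/398600) = 7121.1 s = 118.68 min.
During one orbit Earth rotates (7121.1 / 86164) × 360° = 29.75°.

29.8°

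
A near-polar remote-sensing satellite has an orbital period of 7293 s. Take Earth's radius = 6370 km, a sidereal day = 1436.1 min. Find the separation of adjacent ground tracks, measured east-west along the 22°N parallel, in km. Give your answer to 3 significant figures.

3140 km

Node shift per orbit = (7293.0/86166) × 360° = 30.47°.
Equatorial spacing = 30.47 × 111.2 km/° = 3388 km.
At 22° latitude, spacing = 3388 × cos(22°) = 3141 km.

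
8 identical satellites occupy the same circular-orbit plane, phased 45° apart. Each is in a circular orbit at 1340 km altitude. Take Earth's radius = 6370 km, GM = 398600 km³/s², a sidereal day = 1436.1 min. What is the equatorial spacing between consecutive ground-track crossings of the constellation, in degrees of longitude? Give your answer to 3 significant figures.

3.52°

Semi-major axis a = 6370 + 1340 = 7710 km. Period T = 2π√(a³/μ) = 2π√(7710³/398600) = 6737.4 s = 112.29 min.
Single-satellite node shift = (6737.4/86166) × 360° = 28.15°.
With 8 satellites evenly phased, successive equator crossings are 28.15/8 = 3.519° apart.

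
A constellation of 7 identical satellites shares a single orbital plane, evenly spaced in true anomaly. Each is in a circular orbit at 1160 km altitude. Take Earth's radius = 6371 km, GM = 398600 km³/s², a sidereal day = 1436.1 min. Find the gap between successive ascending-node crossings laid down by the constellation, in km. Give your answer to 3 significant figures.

Semi-major axis a = 6371 + 1160 = 7531 km. Period T = 2π√(a³/μ) = 2π√(7531³/398600) = 6504.1 s = 108.40 min.
Single-satellite node shift = (6504.1/86166) × 360° = 27.17°.
With 7 satellites evenly phased, successive equator crossings are 27.17/7 = 3.882° apart.
That is 3.882 × 111.2 = 432 km at the equator.

432 km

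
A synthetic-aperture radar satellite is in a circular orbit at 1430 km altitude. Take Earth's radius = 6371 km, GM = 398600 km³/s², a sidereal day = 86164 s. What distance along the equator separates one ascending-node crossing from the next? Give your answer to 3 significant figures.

3190 km

Semi-major axis a = 6371 + 1430 = 7801 km. Period T = 2π√(a³/μ) = 2π√(7801³/398600) = 6857.0 s = 114.28 min.
During one orbit Earth rotates (6857.0 / 86164) × 360° = 28.65°.
At the equator that is 28.65° × (2π·6371/360) km/° = 28.65 × 111.2 = 3186 km.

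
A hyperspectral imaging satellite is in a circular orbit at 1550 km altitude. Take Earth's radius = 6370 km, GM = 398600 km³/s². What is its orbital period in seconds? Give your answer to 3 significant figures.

7010 seconds

Semi-major axis a = 6370 + 1550 = 7920 km. Period T = 2π√(a³/μ) = 2π√(7920³/398600) = 7014.5 s = 116.91 min.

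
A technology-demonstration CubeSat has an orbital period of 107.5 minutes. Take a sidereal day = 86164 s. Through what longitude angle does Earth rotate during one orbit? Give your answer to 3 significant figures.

26.9°

T = 107.5 min = 6450.0 s.
During one orbit Earth rotates (6450.0 / 86164) × 360° = 26.95°.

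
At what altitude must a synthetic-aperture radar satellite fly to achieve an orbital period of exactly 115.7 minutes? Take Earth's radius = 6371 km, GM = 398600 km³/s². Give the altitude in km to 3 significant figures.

1490 km

T = 115.7 min = 6942.0 s.
From T = 2π√(a³/μ): a = (μ T²/4π²)^(1/3) = (398600 × 6942.0² / 4π²)^(1/3) = 7865 km.
Altitude h = a − R = 7865 − 6371 = 1494 km.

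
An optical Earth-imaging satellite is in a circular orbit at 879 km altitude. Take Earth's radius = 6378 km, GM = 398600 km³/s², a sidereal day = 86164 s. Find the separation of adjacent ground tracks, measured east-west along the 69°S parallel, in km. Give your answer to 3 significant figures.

1030 km

Semi-major axis a = 6378 + 879 = 7257 km. Period T = 2π√(a³/μ) = 2π√(7257³/398600) = 6152.4 s = 102.54 min.
Node shift per orbit = (6152.4/86164) × 360° = 25.71°.
Equatorial spacing = 25.71 × 111.3 km/° = 2861 km.
At 69° latitude, spacing = 2861 × cos(69°) = 1025 km.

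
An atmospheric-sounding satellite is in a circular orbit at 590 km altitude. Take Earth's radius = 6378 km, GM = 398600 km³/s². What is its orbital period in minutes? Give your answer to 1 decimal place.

96.5 min

Semi-major axis a = 6378 + 590 = 6968 km. Period T = 2π√(a³/μ) = 2π√(6968³/398600) = 5788.6 s = 96.48 min.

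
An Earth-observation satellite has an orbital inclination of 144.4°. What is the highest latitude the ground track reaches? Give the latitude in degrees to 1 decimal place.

Retrograde orbit: the ground track reaches ±(180° − i) = ±(180 − 144.4) = ±35.6°.

35.6°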